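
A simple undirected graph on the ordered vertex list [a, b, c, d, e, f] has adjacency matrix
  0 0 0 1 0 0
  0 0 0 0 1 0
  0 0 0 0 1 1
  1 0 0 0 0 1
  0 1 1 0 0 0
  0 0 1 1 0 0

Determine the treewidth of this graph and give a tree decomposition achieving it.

Every bag has size at most 2, so the width is 2 − 1 = 1 and tw(G) ≤ 1. Any graph with an edge has treewidth ≥ 1, and G has the edge b–e. The upper and lower bounds meet at 1, so that is the treewidth.

Treewidth 1.
Bags: B1 = {b, e}  B2 = {c, e}  B3 = {c, f}  B4 = {d, f}  B5 = {a, d}
Tree: B1–B2, B2–B3, B3–B4, B4–B5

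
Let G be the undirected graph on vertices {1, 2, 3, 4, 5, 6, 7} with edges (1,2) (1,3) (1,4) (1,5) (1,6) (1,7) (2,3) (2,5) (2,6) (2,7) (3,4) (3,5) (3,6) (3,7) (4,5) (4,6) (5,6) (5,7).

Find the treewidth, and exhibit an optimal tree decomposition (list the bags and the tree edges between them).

Treewidth 4.
Bags: B1 = {1, 2, 3, 5, 7}  B2 = {1, 2, 3, 5, 6}  B3 = {1, 3, 4, 5, 6}
Tree: B1–B2, B2–B3

Every bag has size at most 5, so the width is 5 − 1 = 4 and tw(G) ≤ 4. Conversely, {1, 2, 3, 5, 6} is a clique of size 5, and the vertices of any clique must share a bag in every tree decomposition; so some bag has ≥ 5 vertices and tw(G) ≥ 4. The upper and lower bounds meet at 4, so that is the treewidth.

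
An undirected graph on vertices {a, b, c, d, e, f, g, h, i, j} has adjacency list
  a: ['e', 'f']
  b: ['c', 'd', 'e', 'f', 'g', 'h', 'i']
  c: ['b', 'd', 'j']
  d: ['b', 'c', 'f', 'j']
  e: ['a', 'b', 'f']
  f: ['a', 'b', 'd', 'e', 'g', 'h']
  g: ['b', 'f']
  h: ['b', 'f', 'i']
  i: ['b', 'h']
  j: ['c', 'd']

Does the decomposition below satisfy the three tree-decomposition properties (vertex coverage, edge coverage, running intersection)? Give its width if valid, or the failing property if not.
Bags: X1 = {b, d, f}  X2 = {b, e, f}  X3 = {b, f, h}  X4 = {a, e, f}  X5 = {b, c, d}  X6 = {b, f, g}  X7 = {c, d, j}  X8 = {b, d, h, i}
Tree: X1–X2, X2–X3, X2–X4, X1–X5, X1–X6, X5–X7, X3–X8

No — bags containing vertex d are not connected in the tree.

A tree decomposition must satisfy three properties: every vertex lies in some bag; for every edge, both endpoints lie together in some bag; and for every vertex, the bags containing it form a connected subtree. Here bags containing vertex d are not connected in the tree, so the decomposition is invalid.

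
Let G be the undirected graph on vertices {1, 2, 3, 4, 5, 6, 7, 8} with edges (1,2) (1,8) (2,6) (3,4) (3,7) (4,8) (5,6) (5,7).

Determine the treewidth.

2

A width-2 tree decomposition is:
Bags: B1 = {2, 5, 6}  B2 = {1, 2, 5}  B3 = {1, 5, 8}  B4 = {4, 5, 8}  B5 = {3, 4, 5}  B6 = {3, 5, 7}
Tree: B1–B2, B2–B3, B3–B4, B4–B5, B5–B6
Each bag holds 3 vertices, so the decomposition has width 2, which upper-bounds the treewidth. Since 5–6–2–1–8–4–3–7–5 is a cycle in G, G is not acyclic. Forests are exactly the graphs of treewidth ≤ 1, so tw(G) ≥ 2. Hence tw(G) = 2 exactly.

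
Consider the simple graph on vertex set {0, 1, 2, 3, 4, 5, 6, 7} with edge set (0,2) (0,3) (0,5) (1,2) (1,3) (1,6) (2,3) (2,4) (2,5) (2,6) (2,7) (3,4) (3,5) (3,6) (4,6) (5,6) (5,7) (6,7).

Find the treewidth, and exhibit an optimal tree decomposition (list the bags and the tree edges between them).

The largest bag has 4 vertices, giving width 3; this decomposition certifies tw(G) ≤ 3. Conversely, {0, 2, 3, 5} is a clique of size 4, and the vertices of any clique must share a bag in every tree decomposition; so some bag has ≥ 4 vertices and tw(G) ≥ 3. Therefore the treewidth is 3.

Treewidth 3.
Bags: B1 = {2, 3, 5, 6}  B2 = {2, 3, 4, 6}  B3 = {0, 2, 3, 5}  B4 = {1, 2, 3, 6}  B5 = {2, 5, 6, 7}
Tree: B1–B2, B1–B3, B2–B4, B1–B5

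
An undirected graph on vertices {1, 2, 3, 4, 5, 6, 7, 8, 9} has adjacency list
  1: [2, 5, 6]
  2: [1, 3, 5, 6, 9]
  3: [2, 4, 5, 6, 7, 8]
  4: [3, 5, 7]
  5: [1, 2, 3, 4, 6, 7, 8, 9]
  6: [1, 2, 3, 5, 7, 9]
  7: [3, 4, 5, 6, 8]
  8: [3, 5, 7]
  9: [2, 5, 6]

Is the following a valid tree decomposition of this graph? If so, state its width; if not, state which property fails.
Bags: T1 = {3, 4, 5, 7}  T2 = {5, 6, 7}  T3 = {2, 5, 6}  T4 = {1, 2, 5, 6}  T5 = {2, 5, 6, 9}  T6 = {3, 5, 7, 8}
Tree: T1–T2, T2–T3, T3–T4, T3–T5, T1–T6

No — edge (3,6) lies in no bag.

A tree decomposition must satisfy three properties: every vertex lies in some bag; for every edge, both endpoints lie together in some bag; and for every vertex, the bags containing it form a connected subtree. Here edge (3,6) lies in no bag, so the decomposition is invalid.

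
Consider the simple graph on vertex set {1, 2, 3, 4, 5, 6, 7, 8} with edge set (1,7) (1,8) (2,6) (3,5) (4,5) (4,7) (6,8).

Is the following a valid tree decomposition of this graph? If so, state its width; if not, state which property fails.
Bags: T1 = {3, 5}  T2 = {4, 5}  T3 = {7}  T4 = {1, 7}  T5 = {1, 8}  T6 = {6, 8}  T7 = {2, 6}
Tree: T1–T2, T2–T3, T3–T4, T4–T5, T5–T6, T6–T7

A tree decomposition must satisfy three properties: every vertex lies in some bag; for every edge, both endpoints lie together in some bag; and for every vertex, the bags containing it form a connected subtree. Here edge (4,7) lies in no bag, so the decomposition is invalid.

No — edge (4,7) lies in no bag.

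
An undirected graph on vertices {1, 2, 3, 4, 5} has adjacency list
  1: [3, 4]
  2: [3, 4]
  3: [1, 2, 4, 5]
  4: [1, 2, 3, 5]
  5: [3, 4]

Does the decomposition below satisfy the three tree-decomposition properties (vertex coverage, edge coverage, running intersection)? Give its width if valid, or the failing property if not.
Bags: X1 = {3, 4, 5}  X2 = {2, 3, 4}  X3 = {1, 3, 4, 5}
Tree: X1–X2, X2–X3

No — bags containing vertex 5 are not connected in the tree.

A tree decomposition must satisfy three properties: every vertex lies in some bag; for every edge, both endpoints lie together in some bag; and for every vertex, the bags containing it form a connected subtree. Here bags containing vertex 5 are not connected in the tree, so the decomposition is invalid.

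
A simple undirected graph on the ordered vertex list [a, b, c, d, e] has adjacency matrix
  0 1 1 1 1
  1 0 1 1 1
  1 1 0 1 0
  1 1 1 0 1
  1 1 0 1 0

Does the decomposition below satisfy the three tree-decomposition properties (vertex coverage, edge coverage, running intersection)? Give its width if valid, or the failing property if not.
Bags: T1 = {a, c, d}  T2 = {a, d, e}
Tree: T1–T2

No — vertex b appears in no bag.

A tree decomposition must satisfy three properties: every vertex lies in some bag; for every edge, both endpoints lie together in some bag; and for every vertex, the bags containing it form a connected subtree. Here vertex b appears in no bag, so the decomposition is invalid.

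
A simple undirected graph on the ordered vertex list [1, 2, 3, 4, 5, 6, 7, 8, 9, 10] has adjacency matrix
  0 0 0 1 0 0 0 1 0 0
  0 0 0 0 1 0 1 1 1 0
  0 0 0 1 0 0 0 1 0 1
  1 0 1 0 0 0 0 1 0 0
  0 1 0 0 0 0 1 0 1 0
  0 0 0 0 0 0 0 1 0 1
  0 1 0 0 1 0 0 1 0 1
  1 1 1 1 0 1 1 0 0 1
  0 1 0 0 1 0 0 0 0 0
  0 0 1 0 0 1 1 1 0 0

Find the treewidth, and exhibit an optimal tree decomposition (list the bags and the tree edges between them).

Each bag holds 3 vertices, so the decomposition has width 2, which upper-bounds the treewidth. For the lower bound, the 3 vertices {1, 4, 8} are pairwise adjacent, and any tree decomposition puts a clique entirely inside one bag — forcing width ≥ 2. Combining the bounds, tw(G) = 2.

Treewidth 2.
One optimal decomposition is:
Bags: B1 = {3, 8, 10}  B2 = {3, 4, 8}  B3 = {7, 8, 10}  B4 = {2, 7, 8}  B5 = {6, 8, 10}  B6 = {1, 4, 8}  B7 = {2, 5, 7}  B8 = {2, 5, 9}
Tree: B1–B2, B1–B3, B3–B4, B3–B5, B2–B6, B4–B7, B7–B8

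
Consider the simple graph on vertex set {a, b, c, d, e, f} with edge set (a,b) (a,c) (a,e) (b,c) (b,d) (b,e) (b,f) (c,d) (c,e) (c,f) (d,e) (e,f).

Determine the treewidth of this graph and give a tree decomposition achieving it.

The largest bag has 4 vertices, giving width 3; this decomposition certifies tw(G) ≤ 3. Conversely, {b, c, d, e} is a clique of size 4, and the vertices of any clique must share a bag in every tree decomposition; so some bag has ≥ 4 vertices and tw(G) ≥ 3. Combining the bounds, tw(G) = 3.

Treewidth 3.
Bags: B1 = {b, c, d, e}  B2 = {a, b, c, e}  B3 = {b, c, e, f}
Tree: B1–B2, B2–B3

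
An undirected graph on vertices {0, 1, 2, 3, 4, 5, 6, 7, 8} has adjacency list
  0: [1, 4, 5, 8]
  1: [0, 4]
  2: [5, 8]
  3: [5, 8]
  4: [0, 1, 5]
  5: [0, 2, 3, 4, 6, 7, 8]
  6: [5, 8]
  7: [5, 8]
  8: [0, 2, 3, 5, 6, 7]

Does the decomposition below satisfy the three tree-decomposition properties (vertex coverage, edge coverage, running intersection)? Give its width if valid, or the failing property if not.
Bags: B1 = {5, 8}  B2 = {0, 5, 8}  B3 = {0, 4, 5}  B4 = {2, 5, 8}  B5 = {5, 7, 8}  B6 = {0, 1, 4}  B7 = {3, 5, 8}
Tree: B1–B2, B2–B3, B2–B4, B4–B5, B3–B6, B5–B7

A tree decomposition must satisfy three properties: every vertex lies in some bag; for every edge, both endpoints lie together in some bag; and for every vertex, the bags containing it form a connected subtree. Here vertex 6 appears in no bag, so the decomposition is invalid.

No — vertex 6 appears in no bag.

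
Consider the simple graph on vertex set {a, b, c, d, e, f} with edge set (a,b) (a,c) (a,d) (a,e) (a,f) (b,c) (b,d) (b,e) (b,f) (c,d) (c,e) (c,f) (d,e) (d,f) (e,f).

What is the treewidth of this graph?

5

A width-5 tree decomposition is:
Bags: B1 = {a, b, c, d, e, f}
Tree: (single bag)
With just one bag of size 6, the width is 6 − 1 = 5, so tw(G) ≤ 5. Conversely, {a, b, c, d, e, f} is a clique of size 6, and the vertices of any clique must share a bag in every tree decomposition; so some bag has ≥ 6 vertices and tw(G) ≥ 5. Hence tw(G) = 5 exactly.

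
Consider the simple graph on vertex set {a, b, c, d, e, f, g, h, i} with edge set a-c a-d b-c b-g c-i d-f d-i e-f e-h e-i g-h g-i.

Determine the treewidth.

A width-3 tree decomposition is:
Bags: B1 = {a, c, d, f}  B2 = {c, d, f, i}  B3 = {c, e, f, i}  B4 = {b, c, e, i}  B5 = {b, e, g, i}  B6 = {b, e, g, h}
Tree: B1–B2, B2–B3, B3–B4, B4–B5, B5–B6
Each bag holds 4 vertices, so the decomposition has width 3, which upper-bounds the treewidth. For the lower bound: the 4 vertex sets {a,d,f}, {c}, {i}, {b,e,g,h} are disjoint, each induces a connected subgraph, and every pair is joined by at least one edge of G. Contracting each set to a single vertex therefore yields K_{4} as a minor, and since treewidth is minor-monotone, tw(G) ≥ tw(K_{4}) = 3. Hence tw(G) = 3 exactly.

3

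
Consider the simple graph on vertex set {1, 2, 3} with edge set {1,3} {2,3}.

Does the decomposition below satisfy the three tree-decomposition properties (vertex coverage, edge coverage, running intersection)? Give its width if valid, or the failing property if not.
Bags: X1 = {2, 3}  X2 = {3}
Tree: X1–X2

No — vertex 1 appears in no bag.

A tree decomposition must satisfy three properties: every vertex lies in some bag; for every edge, both endpoints lie together in some bag; and for every vertex, the bags containing it form a connected subtree. Here vertex 1 appears in no bag, so the decomposition is invalid.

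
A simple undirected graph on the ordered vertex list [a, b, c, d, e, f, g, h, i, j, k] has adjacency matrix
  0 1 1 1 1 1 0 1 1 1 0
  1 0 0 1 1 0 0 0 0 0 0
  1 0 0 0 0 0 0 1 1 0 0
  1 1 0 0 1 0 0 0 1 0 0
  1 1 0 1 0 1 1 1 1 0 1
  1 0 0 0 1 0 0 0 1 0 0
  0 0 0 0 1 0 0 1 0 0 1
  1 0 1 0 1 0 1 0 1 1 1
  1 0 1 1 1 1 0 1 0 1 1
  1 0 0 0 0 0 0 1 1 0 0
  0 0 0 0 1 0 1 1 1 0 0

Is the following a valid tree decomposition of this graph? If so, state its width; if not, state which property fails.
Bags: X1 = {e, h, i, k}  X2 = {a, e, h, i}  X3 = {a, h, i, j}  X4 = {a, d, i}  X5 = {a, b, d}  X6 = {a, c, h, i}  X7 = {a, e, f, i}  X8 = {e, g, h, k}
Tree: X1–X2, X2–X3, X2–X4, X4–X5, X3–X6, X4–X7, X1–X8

No — edge (e,d) lies in no bag.

A tree decomposition must satisfy three properties: every vertex lies in some bag; for every edge, both endpoints lie together in some bag; and for every vertex, the bags containing it form a connected subtree. Here edge (e,d) lies in no bag, so the decomposition is invalid.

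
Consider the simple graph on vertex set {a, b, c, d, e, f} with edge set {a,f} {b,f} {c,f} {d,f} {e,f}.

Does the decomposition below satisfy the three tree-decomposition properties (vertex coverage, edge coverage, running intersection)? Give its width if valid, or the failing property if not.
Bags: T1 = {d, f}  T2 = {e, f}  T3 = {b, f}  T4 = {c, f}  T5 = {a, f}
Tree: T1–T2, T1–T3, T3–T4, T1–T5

Yes; width 1.

Every vertex of G appears in some bag (union = {a, b, c, d, e, f}); every edge is covered by a bag; and for each vertex v the set of bags containing v is connected in the bag tree. The decomposition is therefore valid. The largest bag has 2 vertices, so the width is 1.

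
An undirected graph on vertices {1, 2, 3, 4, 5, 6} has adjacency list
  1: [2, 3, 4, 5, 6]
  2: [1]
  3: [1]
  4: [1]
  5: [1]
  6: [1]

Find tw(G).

A width-1 tree decomposition is:
Bags: B1 = {1, 4}  B2 = {1, 2}  B3 = {1, 6}  B4 = {1, 5}  B5 = {1, 3}
Tree: B1–B2, B2–B3, B1–B4, B3–B5
The largest bag has 2 vertices, giving width 1; this decomposition certifies tw(G) ≤ 1. Any graph with an edge has treewidth ≥ 1, and G has the edge 4–1. Combining the bounds, tw(G) = 1.

1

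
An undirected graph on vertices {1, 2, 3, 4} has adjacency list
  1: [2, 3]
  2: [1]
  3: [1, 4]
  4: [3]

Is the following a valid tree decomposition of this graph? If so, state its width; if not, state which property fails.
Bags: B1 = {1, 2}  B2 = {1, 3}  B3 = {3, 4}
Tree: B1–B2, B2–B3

Every vertex of G appears in some bag (union = {1, 2, 3, 4}); every edge is covered by a bag; and for each vertex v the set of bags containing v is connected in the bag tree. The decomposition is therefore valid. The largest bag has 2 vertices, so the width is 1.

Yes; width 1.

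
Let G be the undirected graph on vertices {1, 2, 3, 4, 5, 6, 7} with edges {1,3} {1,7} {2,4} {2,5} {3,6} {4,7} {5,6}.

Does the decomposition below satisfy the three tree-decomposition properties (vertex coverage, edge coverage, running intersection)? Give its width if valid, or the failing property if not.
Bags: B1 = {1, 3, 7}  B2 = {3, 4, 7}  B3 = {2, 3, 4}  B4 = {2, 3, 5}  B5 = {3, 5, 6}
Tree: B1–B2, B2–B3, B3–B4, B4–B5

Every vertex of G appears in some bag (union = {1, 2, 3, 4, 5, 6, 7}); every edge is covered by a bag; and for each vertex v the set of bags containing v is connected in the bag tree. The decomposition is therefore valid. The largest bag has 3 vertices, so the width is 2.

Yes; width 2.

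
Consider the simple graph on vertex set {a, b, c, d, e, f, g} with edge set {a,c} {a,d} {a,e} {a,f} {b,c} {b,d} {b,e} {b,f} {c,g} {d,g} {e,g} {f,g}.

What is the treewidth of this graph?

3

A width-3 tree decomposition is:
Bags: B1 = {a, b, f, g}  B2 = {a, b, c, g}  B3 = {a, b, d, g}  B4 = {a, b, e, g}
Tree: B1–B2, B2–B3, B3–B4
Each bag holds 4 vertices, so the decomposition has width 3, which upper-bounds the treewidth. For the lower bound: the 4 vertex sets {a,f}, {b,c}, {g}, {d} are disjoint, each induces a connected subgraph, and every pair is joined by at least one edge of G. Contracting each set to a single vertex therefore yields K_{4} as a minor, and since treewidth is minor-monotone, tw(G) ≥ tw(K_{4}) = 3. Therefore the treewidth is 3.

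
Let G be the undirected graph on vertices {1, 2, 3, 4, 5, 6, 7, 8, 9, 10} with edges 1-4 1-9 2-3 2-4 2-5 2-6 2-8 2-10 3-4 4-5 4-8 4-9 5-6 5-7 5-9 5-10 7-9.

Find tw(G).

A width-2 tree decomposition is:
Bags: B1 = {2, 5, 6}  B2 = {2, 4, 5}  B3 = {4, 5, 9}  B4 = {2, 3, 4}  B5 = {5, 7, 9}  B6 = {2, 4, 8}  B7 = {1, 4, 9}  B8 = {2, 5, 10}
Tree: B1–B2, B2–B3, B2–B4, B3–B5, B2–B6, B3–B7, B1–B8
Every bag has size at most 3, so the width is 3 − 1 = 2 and tw(G) ≤ 2. On the other hand G contains the 3-clique {1, 4, 9}. A clique must lie in a single bag of any decomposition, so no decomposition can have width below 2. Hence tw(G) = 2 exactly.

2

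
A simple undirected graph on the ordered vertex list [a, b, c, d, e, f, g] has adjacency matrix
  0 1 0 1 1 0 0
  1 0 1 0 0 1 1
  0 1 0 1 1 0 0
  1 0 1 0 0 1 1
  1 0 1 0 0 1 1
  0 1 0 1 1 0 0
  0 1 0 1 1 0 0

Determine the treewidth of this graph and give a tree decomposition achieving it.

Treewidth 3.
One such decomposition:
Bags: B1 = {b, c, d, e}  B2 = {b, d, e, g}  B3 = {a, b, d, e}  B4 = {b, d, e, f}
Tree: B1–B2, B2–B3, B3–B4

Each bag holds 4 vertices, so the decomposition has width 3, which upper-bounds the treewidth. For the lower bound: the 4 vertex sets {b,c}, {e,g}, {d}, {a} are disjoint, each induces a connected subgraph, and every pair is joined by at least one edge of G. Contracting each set to a single vertex therefore yields K_{4} as a minor, and since treewidth is minor-monotone, tw(G) ≥ tw(K_{4}) = 3. The upper and lower bounds meet at 3, so that is the treewidth.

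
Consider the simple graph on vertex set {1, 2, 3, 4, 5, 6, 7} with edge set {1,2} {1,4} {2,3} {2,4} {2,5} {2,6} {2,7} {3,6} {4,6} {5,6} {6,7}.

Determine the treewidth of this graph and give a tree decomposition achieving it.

Each bag holds 3 vertices, so the decomposition has width 2, which upper-bounds the treewidth. For the lower bound, the 3 vertices {1, 2, 4} are pairwise adjacent, and any tree decomposition puts a clique entirely inside one bag — forcing width ≥ 2. Therefore the treewidth is 2.

Treewidth 2.
One optimal decomposition is:
Bags: B1 = {2, 5, 6}  B2 = {2, 3, 6}  B3 = {2, 4, 6}  B4 = {2, 6, 7}  B5 = {1, 2, 4}
Tree: B1–B2, B2–B3, B2–B4, B3–B5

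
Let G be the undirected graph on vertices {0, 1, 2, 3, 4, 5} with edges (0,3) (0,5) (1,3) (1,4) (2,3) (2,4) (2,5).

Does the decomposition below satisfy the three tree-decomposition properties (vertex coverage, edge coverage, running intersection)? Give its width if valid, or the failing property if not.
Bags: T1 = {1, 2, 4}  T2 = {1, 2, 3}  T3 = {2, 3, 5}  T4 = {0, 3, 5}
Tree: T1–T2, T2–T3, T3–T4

Vertex coverage: the bags together contain {0, 1, 2, 3, 4, 5}, the full vertex set. Edge coverage: each edge of G has both endpoints in at least one bag. Running intersection: for every vertex, the bags containing it form a connected subtree. All three properties hold, so this is a valid tree decomposition of width max|bag| − 1 = 2, and hence tw(G) ≤ 2.

Yes; width 2.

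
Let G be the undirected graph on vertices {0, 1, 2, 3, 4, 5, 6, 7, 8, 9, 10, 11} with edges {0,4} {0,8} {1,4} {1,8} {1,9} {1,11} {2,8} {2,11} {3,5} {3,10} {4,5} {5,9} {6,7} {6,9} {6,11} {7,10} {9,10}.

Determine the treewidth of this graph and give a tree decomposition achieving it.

Treewidth 3.
Bags: B1 = {0, 2, 8, 11}  B2 = {0, 1, 8, 11}  B3 = {0, 1, 4, 11}  B4 = {1, 4, 6, 11}  B5 = {1, 4, 6, 9}  B6 = {4, 5, 6, 9}  B7 = {5, 6, 7, 9}  B8 = {5, 7, 9, 10}  B9 = {3, 5, 7, 10}
Tree: B1–B2, B2–B3, B3–B4, B4–B5, B5–B6, B6–B7, B7–B8, B8–B9

Each bag holds 4 vertices, so the decomposition has width 3, which upper-bounds the treewidth. For the lower bound: the 4 vertex sets {0,2,8}, {11}, {1}, {4,5,6,9} are disjoint, each induces a connected subgraph, and every pair is joined by at least one edge of G. Contracting each set to a single vertex therefore yields K_{4} as a minor, and since treewidth is minor-monotone, tw(G) ≥ tw(K_{4}) = 3. Combining the bounds, tw(G) = 3.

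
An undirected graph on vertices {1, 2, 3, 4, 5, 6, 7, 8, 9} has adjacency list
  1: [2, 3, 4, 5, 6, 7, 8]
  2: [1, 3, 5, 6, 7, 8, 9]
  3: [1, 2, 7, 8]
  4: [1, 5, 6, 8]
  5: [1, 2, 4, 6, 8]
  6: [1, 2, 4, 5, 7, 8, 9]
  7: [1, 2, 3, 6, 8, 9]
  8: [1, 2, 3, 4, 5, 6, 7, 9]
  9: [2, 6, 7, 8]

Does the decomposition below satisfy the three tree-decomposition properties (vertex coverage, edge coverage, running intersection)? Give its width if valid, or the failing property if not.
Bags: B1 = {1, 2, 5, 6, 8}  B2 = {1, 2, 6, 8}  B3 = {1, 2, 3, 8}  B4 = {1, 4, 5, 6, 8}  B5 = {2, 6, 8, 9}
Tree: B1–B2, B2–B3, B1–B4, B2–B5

A tree decomposition must satisfy three properties: every vertex lies in some bag; for every edge, both endpoints lie together in some bag; and for every vertex, the bags containing it form a connected subtree. Here vertex 7 appears in no bag, so the decomposition is invalid.

No — vertex 7 appears in no bag.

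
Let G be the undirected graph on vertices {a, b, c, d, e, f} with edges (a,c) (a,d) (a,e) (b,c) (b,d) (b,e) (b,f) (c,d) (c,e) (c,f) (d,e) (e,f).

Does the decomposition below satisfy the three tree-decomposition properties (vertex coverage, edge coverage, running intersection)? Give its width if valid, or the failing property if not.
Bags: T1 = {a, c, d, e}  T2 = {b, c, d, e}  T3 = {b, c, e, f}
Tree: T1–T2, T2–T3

Vertex coverage: the bags together contain {a, b, c, d, e, f}, the full vertex set. Edge coverage: each edge of G has both endpoints in at least one bag. Running intersection: for every vertex, the bags containing it form a connected subtree. All three properties hold, so this is a valid tree decomposition of width max|bag| − 1 = 3, and hence tw(G) ≤ 3.

Yes; width 3.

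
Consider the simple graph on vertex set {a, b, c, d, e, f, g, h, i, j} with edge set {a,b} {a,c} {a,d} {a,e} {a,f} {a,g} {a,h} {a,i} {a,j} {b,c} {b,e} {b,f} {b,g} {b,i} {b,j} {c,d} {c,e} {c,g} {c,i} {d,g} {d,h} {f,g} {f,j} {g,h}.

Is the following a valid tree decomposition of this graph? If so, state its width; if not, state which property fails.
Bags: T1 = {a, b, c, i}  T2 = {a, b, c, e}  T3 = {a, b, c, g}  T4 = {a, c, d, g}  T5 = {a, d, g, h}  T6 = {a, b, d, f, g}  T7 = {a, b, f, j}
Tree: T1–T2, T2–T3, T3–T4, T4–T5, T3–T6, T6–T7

No — bags containing vertex d are not connected in the tree.

A tree decomposition must satisfy three properties: every vertex lies in some bag; for every edge, both endpoints lie together in some bag; and for every vertex, the bags containing it form a connected subtree. Here bags containing vertex d are not connected in the tree, so the decomposition is invalid.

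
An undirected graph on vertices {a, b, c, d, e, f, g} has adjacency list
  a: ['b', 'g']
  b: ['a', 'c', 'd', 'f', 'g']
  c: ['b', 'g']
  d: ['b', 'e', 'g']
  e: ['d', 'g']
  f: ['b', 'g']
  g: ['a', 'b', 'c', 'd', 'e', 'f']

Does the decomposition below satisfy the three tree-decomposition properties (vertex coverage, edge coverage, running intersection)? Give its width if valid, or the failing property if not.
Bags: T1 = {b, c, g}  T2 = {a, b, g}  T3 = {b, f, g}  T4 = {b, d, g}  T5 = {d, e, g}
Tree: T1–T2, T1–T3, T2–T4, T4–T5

Yes; width 2.

Vertex coverage: the bags together contain {a, b, c, d, e, f, g}, the full vertex set. Edge coverage: each edge of G has both endpoints in at least one bag. Running intersection: for every vertex, the bags containing it form a connected subtree. All three properties hold, so this is a valid tree decomposition of width max|bag| − 1 = 2, and hence tw(G) ≤ 2.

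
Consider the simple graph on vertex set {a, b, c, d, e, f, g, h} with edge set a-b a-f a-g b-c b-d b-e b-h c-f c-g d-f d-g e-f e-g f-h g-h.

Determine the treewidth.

A width-3 tree decomposition is:
Bags: B1 = {a, b, f, g}  B2 = {b, c, f, g}  B3 = {b, e, f, g}  B4 = {b, f, g, h}  B5 = {b, d, f, g}
Tree: B1–B2, B2–B3, B3–B4, B4–B5
The largest bag has 4 vertices, giving width 3; this decomposition certifies tw(G) ≤ 3. For the lower bound: the 4 vertex sets {a,f}, {c,g}, {b}, {e} are disjoint, each induces a connected subgraph, and every pair is joined by at least one edge of G. Contracting each set to a single vertex therefore yields K_{4} as a minor, and since treewidth is minor-monotone, tw(G) ≥ tw(K_{4}) = 3. The upper and lower bounds meet at 3, so that is the treewidth.

3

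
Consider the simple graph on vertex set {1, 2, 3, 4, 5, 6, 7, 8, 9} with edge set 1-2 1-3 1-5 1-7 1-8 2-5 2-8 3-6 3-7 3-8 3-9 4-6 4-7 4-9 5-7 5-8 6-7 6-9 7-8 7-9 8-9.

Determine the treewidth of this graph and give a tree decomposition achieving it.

Every bag has size at most 4, so the width is 4 − 1 = 3 and tw(G) ≤ 3. Conversely, {1, 2, 5, 8} is a clique of size 4, and the vertices of any clique must share a bag in every tree decomposition; so some bag has ≥ 4 vertices and tw(G) ≥ 3. Combining the bounds, tw(G) = 3.

Treewidth 3.
One optimal decomposition is:
Bags: B1 = {3, 6, 7, 9}  B2 = {3, 7, 8, 9}  B3 = {1, 3, 7, 8}  B4 = {4, 6, 7, 9}  B5 = {1, 5, 7, 8}  B6 = {1, 2, 5, 8}
Tree: B1–B2, B2–B3, B1–B4, B3–B5, B5–B6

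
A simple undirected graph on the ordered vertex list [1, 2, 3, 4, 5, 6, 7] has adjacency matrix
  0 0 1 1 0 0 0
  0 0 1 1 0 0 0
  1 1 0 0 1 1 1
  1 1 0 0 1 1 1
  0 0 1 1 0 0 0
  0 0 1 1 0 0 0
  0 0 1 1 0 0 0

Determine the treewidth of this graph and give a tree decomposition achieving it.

The largest bag has 3 vertices, giving width 2; this decomposition certifies tw(G) ≤ 2. For the lower bound, G contains the cycle 4–5–3–6–4, so G is not a forest; only forests have treewidth ≤ 1, hence tw(G) ≥ 2. Combining the bounds, tw(G) = 2.

Treewidth 2.
One such decomposition:
Bags: B1 = {3, 4, 5}  B2 = {3, 4, 6}  B3 = {1, 3, 4}  B4 = {3, 4, 7}  B5 = {2, 3, 4}
Tree: B1–B2, B2–B3, B3–B4, B4–B5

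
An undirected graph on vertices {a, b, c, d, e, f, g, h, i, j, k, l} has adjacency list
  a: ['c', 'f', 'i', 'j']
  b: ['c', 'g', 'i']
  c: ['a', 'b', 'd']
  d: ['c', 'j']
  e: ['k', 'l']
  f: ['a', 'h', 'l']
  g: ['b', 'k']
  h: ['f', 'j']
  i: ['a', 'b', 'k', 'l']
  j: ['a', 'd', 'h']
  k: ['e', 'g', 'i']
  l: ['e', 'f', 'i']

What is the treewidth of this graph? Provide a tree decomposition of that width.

Treewidth 3.
Bags: B1 = {e, g, k, l}  B2 = {g, i, k, l}  B3 = {b, g, i, l}  B4 = {b, f, i, l}  B5 = {a, b, f, i}  B6 = {a, b, c, f}  B7 = {a, c, f, h}  B8 = {a, c, h, j}  B9 = {c, d, h, j}
Tree: B1–B2, B2–B3, B3–B4, B4–B5, B5–B6, B6–B7, B7–B8, B8–B9

Every bag has size at most 4, so the width is 4 − 1 = 3 and tw(G) ≤ 3. For the lower bound: the 4 vertex sets {e,g,k}, {l}, {i}, {a,b,c,f} are disjoint, each induces a connected subgraph, and every pair is joined by at least one edge of G. Contracting each set to a single vertex therefore yields K_{4} as a minor, and since treewidth is minor-monotone, tw(G) ≥ tw(K_{4}) = 3. Combining the bounds, tw(G) = 3.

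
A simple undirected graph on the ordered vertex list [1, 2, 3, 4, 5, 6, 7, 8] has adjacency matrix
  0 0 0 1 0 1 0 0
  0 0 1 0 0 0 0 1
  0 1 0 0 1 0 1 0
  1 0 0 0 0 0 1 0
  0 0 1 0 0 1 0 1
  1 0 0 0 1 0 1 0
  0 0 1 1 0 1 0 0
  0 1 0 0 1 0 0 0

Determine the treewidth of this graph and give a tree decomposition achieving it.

Treewidth 2.
Bags: B1 = {1, 4, 6}  B2 = {4, 6, 7}  B3 = {5, 6, 7}  B4 = {3, 5, 7}  B5 = {3, 5, 8}  B6 = {2, 3, 8}
Tree: B1–B2, B2–B3, B3–B4, B4–B5, B5–B6

Each bag holds 3 vertices, so the decomposition has width 2, which upper-bounds the treewidth. The edges 1–4–7–6–1 form a cycle, so G is not a tree and its treewidth is at least 2. Therefore the treewidth is 2.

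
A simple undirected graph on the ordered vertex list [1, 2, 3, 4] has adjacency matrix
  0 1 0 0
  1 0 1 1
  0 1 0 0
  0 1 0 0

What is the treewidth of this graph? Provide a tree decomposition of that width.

Treewidth 1.
One optimal decomposition is:
Bags: B1 = {2, 3}  B2 = {2, 4}  B3 = {1, 2}
Tree: B1–B2, B2–B3

The largest bag has 2 vertices, giving width 1; this decomposition certifies tw(G) ≤ 1. Since G has at least one edge (e.g. 2–3), it is not an edgeless graph, so tw(G) ≥ 1. Combining the bounds, tw(G) = 1.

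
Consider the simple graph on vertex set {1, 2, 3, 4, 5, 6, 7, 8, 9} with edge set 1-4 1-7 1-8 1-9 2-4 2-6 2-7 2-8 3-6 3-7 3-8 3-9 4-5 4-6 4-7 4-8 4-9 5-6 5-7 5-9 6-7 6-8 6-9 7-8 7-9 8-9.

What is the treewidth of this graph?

4

A width-4 tree decomposition is:
Bags: B1 = {4, 6, 7, 8, 9}  B2 = {4, 5, 6, 7, 9}  B3 = {2, 4, 6, 7, 8}  B4 = {1, 4, 7, 8, 9}  B5 = {3, 6, 7, 8, 9}
Tree: B1–B2, B1–B3, B1–B4, B1–B5
Each bag holds 5 vertices, so the decomposition has width 4, which upper-bounds the treewidth. Conversely, {3, 6, 7, 8, 9} is a clique of size 5, and the vertices of any clique must share a bag in every tree decomposition; so some bag has ≥ 5 vertices and tw(G) ≥ 4. Therefore the treewidth is 4.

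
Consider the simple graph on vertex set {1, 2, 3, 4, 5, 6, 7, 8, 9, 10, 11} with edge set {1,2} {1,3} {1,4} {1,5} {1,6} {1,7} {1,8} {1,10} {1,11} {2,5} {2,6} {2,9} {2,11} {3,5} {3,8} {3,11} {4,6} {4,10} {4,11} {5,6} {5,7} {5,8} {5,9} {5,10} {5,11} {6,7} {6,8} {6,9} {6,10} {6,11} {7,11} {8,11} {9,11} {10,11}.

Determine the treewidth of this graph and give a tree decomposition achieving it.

The largest bag has 5 vertices, giving width 4; this decomposition certifies tw(G) ≤ 4. For the lower bound, the 5 vertices {1, 4, 6, 10, 11} are pairwise adjacent, and any tree decomposition puts a clique entirely inside one bag — forcing width ≥ 4. The upper and lower bounds meet at 4, so that is the treewidth.

Treewidth 4.
One optimal decomposition is:
Bags: B1 = {1, 5, 6, 7, 11}  B2 = {1, 5, 6, 8, 11}  B3 = {1, 5, 6, 10, 11}  B4 = {1, 3, 5, 8, 11}  B5 = {1, 4, 6, 10, 11}  B6 = {1, 2, 5, 6, 11}  B7 = {2, 5, 6, 9, 11}
Tree: B1–B2, B1–B3, B2–B4, B3–B5, B2–B6, B6–B7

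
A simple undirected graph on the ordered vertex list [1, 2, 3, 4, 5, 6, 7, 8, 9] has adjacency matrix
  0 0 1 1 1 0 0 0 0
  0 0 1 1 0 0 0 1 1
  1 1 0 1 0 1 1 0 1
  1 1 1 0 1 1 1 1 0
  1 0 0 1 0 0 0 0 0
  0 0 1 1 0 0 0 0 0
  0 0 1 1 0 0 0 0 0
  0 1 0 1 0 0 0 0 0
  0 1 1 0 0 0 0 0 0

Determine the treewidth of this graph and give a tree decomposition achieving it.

Each bag holds 3 vertices, so the decomposition has width 2, which upper-bounds the treewidth. For the lower bound, the 3 vertices {2, 3, 9} are pairwise adjacent, and any tree decomposition puts a clique entirely inside one bag — forcing width ≥ 2. The upper and lower bounds meet at 2, so that is the treewidth.

Treewidth 2.
Bags: B1 = {1, 3, 4}  B2 = {1, 4, 5}  B3 = {2, 3, 4}  B4 = {3, 4, 6}  B5 = {2, 3, 9}  B6 = {2, 4, 8}  B7 = {3, 4, 7}
Tree: B1–B2, B1–B3, B1–B4, B3–B5, B3–B6, B4–B7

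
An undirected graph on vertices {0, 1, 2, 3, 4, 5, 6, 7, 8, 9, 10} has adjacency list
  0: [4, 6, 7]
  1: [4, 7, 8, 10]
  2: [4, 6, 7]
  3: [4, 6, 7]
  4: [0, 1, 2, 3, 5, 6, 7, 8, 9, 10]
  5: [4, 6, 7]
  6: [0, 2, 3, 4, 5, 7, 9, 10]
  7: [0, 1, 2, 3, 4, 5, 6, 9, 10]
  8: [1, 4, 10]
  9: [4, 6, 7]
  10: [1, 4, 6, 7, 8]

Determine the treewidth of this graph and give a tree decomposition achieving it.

Every bag has size at most 4, so the width is 4 − 1 = 3 and tw(G) ≤ 3. For the lower bound, the 4 vertices {1, 4, 8, 10} are pairwise adjacent, and any tree decomposition puts a clique entirely inside one bag — forcing width ≥ 3. Hence tw(G) = 3 exactly.

Treewidth 3.
One such decomposition:
Bags: B1 = {4, 6, 7, 10}  B2 = {4, 6, 7, 9}  B3 = {4, 5, 6, 7}  B4 = {2, 4, 6, 7}  B5 = {1, 4, 7, 10}  B6 = {3, 4, 6, 7}  B7 = {1, 4, 8, 10}  B8 = {0, 4, 6, 7}
Tree: B1–B2, B2–B3, B3–B4, B1–B5, B1–B6, B5–B7, B4–B8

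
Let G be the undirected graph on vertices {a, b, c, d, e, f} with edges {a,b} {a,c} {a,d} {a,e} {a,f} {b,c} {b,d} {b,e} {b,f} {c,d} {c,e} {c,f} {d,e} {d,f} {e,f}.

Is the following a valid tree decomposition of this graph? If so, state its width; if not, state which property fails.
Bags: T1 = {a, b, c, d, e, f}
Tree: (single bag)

Vertex coverage: the bags together contain {a, b, c, d, e, f}, the full vertex set. Edge coverage: each edge of G has both endpoints in at least one bag. Running intersection: for every vertex, the bags containing it form a connected subtree. All three properties hold, so this is a valid tree decomposition of width max|bag| − 1 = 5, and hence tw(G) ≤ 5.

Yes; width 5.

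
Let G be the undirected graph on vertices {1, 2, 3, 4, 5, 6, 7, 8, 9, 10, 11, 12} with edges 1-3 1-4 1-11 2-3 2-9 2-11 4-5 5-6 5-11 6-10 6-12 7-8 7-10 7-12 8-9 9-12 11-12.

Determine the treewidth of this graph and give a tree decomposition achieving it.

Every bag has size at most 4, so the width is 4 − 1 = 3 and tw(G) ≤ 3. For the lower bound: the 4 vertex sets {1,3,4}, {5}, {11}, {2,6,9,12} are disjoint, each induces a connected subgraph, and every pair is joined by at least one edge of G. Contracting each set to a single vertex therefore yields K_{4} as a minor, and since treewidth is minor-monotone, tw(G) ≥ tw(K_{4}) = 3. Therefore the treewidth is 3.

Treewidth 3.
Bags: B1 = {1, 3, 4, 5}  B2 = {1, 3, 5, 11}  B3 = {2, 3, 5, 11}  B4 = {2, 5, 6, 11}  B5 = {2, 6, 11, 12}  B6 = {2, 6, 9, 12}  B7 = {6, 9, 10, 12}  B8 = {7, 9, 10, 12}  B9 = {7, 8, 9, 10}
Tree: B1–B2, B2–B3, B3–B4, B4–B5, B5–B6, B6–B7, B7–B8, B8–B9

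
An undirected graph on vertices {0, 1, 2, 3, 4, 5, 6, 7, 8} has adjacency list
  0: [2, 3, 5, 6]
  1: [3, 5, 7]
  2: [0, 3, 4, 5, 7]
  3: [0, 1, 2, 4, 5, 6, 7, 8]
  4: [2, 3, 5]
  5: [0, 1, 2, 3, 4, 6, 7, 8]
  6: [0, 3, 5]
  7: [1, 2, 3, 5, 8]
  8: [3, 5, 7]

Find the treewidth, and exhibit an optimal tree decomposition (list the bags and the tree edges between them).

Treewidth 3.
One optimal decomposition is:
Bags: B1 = {1, 3, 5, 7}  B2 = {3, 5, 7, 8}  B3 = {2, 3, 5, 7}  B4 = {0, 2, 3, 5}  B5 = {2, 3, 4, 5}  B6 = {0, 3, 5, 6}
Tree: B1–B2, B2–B3, B3–B4, B3–B5, B4–B6

The largest bag has 4 vertices, giving width 3; this decomposition certifies tw(G) ≤ 3. On the other hand G contains the 4-clique {3, 5, 7, 8}. A clique must lie in a single bag of any decomposition, so no decomposition can have width below 3. Combining the bounds, tw(G) = 3.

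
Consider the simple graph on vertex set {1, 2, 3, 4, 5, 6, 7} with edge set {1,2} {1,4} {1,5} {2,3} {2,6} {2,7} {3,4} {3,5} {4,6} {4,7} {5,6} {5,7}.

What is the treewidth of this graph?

3

A width-3 tree decomposition is:
Bags: B1 = {2, 3, 4, 5}  B2 = {2, 4, 5, 7}  B3 = {2, 4, 5, 6}  B4 = {1, 2, 4, 5}
Tree: B1–B2, B2–B3, B3–B4
Every bag has size at most 4, so the width is 4 − 1 = 3 and tw(G) ≤ 3. For the lower bound: the 4 vertex sets {3,4}, {2,7}, {5}, {6} are disjoint, each induces a connected subgraph, and every pair is joined by at least one edge of G. Contracting each set to a single vertex therefore yields K_{4} as a minor, and since treewidth is minor-monotone, tw(G) ≥ tw(K_{4}) = 3. Hence tw(G) = 3 exactly.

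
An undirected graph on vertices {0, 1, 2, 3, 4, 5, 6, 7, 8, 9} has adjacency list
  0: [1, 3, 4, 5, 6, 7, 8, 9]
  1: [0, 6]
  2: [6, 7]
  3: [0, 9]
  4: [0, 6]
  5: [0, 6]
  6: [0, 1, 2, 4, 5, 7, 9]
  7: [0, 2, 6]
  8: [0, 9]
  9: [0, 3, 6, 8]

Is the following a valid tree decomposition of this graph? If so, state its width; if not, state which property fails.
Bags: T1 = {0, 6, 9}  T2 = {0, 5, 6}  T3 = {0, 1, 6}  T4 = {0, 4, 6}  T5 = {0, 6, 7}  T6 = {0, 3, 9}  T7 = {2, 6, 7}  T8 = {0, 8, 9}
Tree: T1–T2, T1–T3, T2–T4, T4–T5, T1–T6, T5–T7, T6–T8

Yes; width 2.

Every vertex of G appears in some bag (union = {0, 1, 2, 3, 4, 5, 6, 7, 8, 9}); every edge is covered by a bag; and for each vertex v the set of bags containing v is connected in the bag tree. The decomposition is therefore valid. The largest bag has 3 vertices, so the width is 2.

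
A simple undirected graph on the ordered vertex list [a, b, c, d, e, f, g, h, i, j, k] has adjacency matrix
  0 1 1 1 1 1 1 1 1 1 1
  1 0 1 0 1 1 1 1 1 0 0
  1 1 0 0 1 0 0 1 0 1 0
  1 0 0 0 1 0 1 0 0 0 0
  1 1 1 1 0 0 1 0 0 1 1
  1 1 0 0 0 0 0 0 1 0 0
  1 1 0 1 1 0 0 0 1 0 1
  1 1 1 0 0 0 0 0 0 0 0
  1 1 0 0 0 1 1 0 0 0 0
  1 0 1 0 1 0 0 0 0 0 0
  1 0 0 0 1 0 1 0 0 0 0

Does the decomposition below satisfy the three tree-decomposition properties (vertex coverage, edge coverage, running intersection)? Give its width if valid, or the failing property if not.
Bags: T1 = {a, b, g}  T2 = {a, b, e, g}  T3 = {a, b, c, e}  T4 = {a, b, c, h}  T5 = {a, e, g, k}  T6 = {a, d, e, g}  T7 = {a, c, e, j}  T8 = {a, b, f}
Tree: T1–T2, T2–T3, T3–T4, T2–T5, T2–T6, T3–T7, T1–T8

A tree decomposition must satisfy three properties: every vertex lies in some bag; for every edge, both endpoints lie together in some bag; and for every vertex, the bags containing it form a connected subtree. Here vertex i appears in no bag, so the decomposition is invalid.

No — vertex i appears in no bag.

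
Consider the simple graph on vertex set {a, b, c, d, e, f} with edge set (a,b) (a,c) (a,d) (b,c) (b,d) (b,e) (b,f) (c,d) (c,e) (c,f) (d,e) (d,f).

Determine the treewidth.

3

A width-3 tree decomposition is:
Bags: B1 = {a, b, c, d}  B2 = {b, c, d, e}  B3 = {b, c, d, f}
Tree: B1–B2, B1–B3
Every bag has size at most 4, so the width is 4 − 1 = 3 and tw(G) ≤ 3. On the other hand G contains the 4-clique {b, c, d, e}. A clique must lie in a single bag of any decomposition, so no decomposition can have width below 3. Therefore the treewidth is 3.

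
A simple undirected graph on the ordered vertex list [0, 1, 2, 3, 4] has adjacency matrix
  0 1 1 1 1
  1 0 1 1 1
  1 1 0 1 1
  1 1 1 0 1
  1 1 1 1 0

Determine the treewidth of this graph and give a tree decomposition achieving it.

With just one bag of size 5, the width is 5 − 1 = 4, so tw(G) ≤ 4. Conversely, {0, 1, 2, 3, 4} is a clique of size 5, and the vertices of any clique must share a bag in every tree decomposition; so some bag has ≥ 5 vertices and tw(G) ≥ 4. Therefore the treewidth is 4.

Treewidth 4.
Bags: B1 = {0, 1, 2, 3, 4}
Tree: (single bag)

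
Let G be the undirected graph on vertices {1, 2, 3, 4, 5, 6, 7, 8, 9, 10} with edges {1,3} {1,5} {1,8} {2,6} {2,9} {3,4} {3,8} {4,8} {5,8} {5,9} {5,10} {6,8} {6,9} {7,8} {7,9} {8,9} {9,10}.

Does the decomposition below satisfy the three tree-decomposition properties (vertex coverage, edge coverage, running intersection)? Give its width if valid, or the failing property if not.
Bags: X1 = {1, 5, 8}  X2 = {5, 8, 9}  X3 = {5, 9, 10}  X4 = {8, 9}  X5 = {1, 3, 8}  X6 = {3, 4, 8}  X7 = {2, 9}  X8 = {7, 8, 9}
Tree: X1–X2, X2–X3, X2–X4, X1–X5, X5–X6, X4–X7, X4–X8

A tree decomposition must satisfy three properties: every vertex lies in some bag; for every edge, both endpoints lie together in some bag; and for every vertex, the bags containing it form a connected subtree. Here vertex 6 appears in no bag, so the decomposition is invalid.

No — vertex 6 appears in no bag.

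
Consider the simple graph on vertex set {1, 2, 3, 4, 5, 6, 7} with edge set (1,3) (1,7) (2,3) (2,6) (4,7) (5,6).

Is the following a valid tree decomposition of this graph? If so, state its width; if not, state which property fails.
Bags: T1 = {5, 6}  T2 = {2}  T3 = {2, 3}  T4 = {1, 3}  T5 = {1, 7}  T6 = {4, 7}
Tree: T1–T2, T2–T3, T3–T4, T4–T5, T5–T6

A tree decomposition must satisfy three properties: every vertex lies in some bag; for every edge, both endpoints lie together in some bag; and for every vertex, the bags containing it form a connected subtree. Here edge (6,2) lies in no bag, so the decomposition is invalid.

No — edge (6,2) lies in no bag.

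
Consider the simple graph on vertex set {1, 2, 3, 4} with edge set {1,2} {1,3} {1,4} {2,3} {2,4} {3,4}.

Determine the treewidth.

A width-3 tree decomposition is:
Bags: B1 = {1, 2, 3, 4}
Tree: (single bag)
A single bag containing all 4 vertices is trivially a valid decomposition of width 3. On the other hand G contains the 4-clique {1, 2, 3, 4}. A clique must lie in a single bag of any decomposition, so no decomposition can have width below 3. Therefore the treewidth is 3.

3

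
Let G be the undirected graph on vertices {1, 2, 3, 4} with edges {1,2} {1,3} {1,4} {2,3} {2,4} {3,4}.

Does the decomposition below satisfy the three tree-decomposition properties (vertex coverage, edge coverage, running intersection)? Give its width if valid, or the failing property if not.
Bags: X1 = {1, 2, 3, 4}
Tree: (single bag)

Vertex coverage: the bags together contain {1, 2, 3, 4}, the full vertex set. Edge coverage: each edge of G has both endpoints in at least one bag. Running intersection: for every vertex, the bags containing it form a connected subtree. All three properties hold, so this is a valid tree decomposition of width max|bag| − 1 = 3, and hence tw(G) ≤ 3.

Yes; width 3.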